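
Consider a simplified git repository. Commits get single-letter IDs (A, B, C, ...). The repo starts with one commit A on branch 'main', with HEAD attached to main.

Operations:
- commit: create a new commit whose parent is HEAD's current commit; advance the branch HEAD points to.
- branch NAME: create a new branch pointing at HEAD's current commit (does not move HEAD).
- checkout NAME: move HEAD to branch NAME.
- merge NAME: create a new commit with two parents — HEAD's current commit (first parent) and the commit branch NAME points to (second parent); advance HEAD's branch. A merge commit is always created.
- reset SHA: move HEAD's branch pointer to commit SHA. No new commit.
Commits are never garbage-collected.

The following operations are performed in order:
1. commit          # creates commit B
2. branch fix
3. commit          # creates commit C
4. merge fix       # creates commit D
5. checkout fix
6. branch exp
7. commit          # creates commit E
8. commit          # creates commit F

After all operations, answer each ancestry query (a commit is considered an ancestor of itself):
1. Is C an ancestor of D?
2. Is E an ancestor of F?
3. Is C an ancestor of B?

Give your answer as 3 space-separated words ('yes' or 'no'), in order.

After op 1 (commit): HEAD=main@B [main=B]
After op 2 (branch): HEAD=main@B [fix=B main=B]
After op 3 (commit): HEAD=main@C [fix=B main=C]
After op 4 (merge): HEAD=main@D [fix=B main=D]
After op 5 (checkout): HEAD=fix@B [fix=B main=D]
After op 6 (branch): HEAD=fix@B [exp=B fix=B main=D]
After op 7 (commit): HEAD=fix@E [exp=B fix=E main=D]
After op 8 (commit): HEAD=fix@F [exp=B fix=F main=D]
ancestors(D) = {A,B,C,D}; C in? yes
ancestors(F) = {A,B,E,F}; E in? yes
ancestors(B) = {A,B}; C in? no

Answer: yes yes no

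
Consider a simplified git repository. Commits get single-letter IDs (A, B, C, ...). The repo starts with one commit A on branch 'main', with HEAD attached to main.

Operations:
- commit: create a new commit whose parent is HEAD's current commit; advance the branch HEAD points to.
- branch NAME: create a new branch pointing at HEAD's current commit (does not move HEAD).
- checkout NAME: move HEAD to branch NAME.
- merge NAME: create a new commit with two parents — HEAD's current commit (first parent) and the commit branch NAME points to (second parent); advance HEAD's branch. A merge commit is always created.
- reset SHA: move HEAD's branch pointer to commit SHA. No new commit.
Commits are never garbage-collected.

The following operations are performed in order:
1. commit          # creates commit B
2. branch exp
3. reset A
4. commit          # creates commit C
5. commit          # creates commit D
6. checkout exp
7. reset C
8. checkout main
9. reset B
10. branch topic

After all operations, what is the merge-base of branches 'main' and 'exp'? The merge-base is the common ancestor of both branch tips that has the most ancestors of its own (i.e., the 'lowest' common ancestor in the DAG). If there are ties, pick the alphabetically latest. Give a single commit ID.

Answer: A

Derivation:
After op 1 (commit): HEAD=main@B [main=B]
After op 2 (branch): HEAD=main@B [exp=B main=B]
After op 3 (reset): HEAD=main@A [exp=B main=A]
After op 4 (commit): HEAD=main@C [exp=B main=C]
After op 5 (commit): HEAD=main@D [exp=B main=D]
After op 6 (checkout): HEAD=exp@B [exp=B main=D]
After op 7 (reset): HEAD=exp@C [exp=C main=D]
After op 8 (checkout): HEAD=main@D [exp=C main=D]
After op 9 (reset): HEAD=main@B [exp=C main=B]
After op 10 (branch): HEAD=main@B [exp=C main=B topic=B]
ancestors(main=B): ['A', 'B']
ancestors(exp=C): ['A', 'C']
common: ['A']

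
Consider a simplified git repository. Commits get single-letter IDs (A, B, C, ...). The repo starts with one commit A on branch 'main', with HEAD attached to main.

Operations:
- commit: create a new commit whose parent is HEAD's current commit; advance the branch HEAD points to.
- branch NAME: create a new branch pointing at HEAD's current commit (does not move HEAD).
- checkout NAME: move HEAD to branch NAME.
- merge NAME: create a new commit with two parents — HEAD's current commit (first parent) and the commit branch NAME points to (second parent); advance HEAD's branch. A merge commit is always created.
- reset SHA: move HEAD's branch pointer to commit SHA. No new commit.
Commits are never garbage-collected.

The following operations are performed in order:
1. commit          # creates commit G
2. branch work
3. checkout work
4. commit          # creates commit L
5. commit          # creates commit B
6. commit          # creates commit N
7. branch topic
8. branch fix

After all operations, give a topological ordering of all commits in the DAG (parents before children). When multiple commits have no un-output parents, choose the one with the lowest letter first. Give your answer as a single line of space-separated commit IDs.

Answer: A G L B N

Derivation:
After op 1 (commit): HEAD=main@G [main=G]
After op 2 (branch): HEAD=main@G [main=G work=G]
After op 3 (checkout): HEAD=work@G [main=G work=G]
After op 4 (commit): HEAD=work@L [main=G work=L]
After op 5 (commit): HEAD=work@B [main=G work=B]
After op 6 (commit): HEAD=work@N [main=G work=N]
After op 7 (branch): HEAD=work@N [main=G topic=N work=N]
After op 8 (branch): HEAD=work@N [fix=N main=G topic=N work=N]
commit A: parents=[]
commit B: parents=['L']
commit G: parents=['A']
commit L: parents=['G']
commit N: parents=['B']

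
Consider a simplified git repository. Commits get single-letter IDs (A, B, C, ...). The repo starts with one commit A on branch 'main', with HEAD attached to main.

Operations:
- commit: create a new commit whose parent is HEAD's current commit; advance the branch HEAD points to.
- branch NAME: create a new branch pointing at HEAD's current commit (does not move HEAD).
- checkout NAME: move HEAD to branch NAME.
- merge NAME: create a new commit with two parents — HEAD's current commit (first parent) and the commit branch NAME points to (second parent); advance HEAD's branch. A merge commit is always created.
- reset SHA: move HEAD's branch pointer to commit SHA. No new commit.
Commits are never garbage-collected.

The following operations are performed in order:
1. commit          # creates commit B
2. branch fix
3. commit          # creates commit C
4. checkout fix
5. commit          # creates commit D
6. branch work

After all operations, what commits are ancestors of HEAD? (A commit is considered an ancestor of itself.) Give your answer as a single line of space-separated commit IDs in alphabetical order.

After op 1 (commit): HEAD=main@B [main=B]
After op 2 (branch): HEAD=main@B [fix=B main=B]
After op 3 (commit): HEAD=main@C [fix=B main=C]
After op 4 (checkout): HEAD=fix@B [fix=B main=C]
After op 5 (commit): HEAD=fix@D [fix=D main=C]
After op 6 (branch): HEAD=fix@D [fix=D main=C work=D]

Answer: A B D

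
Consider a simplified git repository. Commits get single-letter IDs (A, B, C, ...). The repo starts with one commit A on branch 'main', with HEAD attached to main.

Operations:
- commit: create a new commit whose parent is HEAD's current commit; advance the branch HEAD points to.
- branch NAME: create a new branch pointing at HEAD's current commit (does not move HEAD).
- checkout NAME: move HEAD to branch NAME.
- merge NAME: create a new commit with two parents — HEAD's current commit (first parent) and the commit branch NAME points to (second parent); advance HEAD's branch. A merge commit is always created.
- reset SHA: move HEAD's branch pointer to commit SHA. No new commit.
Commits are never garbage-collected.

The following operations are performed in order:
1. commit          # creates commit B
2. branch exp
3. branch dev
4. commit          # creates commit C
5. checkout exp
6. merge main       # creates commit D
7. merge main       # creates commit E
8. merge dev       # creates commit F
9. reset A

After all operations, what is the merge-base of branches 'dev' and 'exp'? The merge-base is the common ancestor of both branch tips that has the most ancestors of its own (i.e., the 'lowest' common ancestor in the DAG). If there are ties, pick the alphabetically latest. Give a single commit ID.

Answer: A

Derivation:
After op 1 (commit): HEAD=main@B [main=B]
After op 2 (branch): HEAD=main@B [exp=B main=B]
After op 3 (branch): HEAD=main@B [dev=B exp=B main=B]
After op 4 (commit): HEAD=main@C [dev=B exp=B main=C]
After op 5 (checkout): HEAD=exp@B [dev=B exp=B main=C]
After op 6 (merge): HEAD=exp@D [dev=B exp=D main=C]
After op 7 (merge): HEAD=exp@E [dev=B exp=E main=C]
After op 8 (merge): HEAD=exp@F [dev=B exp=F main=C]
After op 9 (reset): HEAD=exp@A [dev=B exp=A main=C]
ancestors(dev=B): ['A', 'B']
ancestors(exp=A): ['A']
common: ['A']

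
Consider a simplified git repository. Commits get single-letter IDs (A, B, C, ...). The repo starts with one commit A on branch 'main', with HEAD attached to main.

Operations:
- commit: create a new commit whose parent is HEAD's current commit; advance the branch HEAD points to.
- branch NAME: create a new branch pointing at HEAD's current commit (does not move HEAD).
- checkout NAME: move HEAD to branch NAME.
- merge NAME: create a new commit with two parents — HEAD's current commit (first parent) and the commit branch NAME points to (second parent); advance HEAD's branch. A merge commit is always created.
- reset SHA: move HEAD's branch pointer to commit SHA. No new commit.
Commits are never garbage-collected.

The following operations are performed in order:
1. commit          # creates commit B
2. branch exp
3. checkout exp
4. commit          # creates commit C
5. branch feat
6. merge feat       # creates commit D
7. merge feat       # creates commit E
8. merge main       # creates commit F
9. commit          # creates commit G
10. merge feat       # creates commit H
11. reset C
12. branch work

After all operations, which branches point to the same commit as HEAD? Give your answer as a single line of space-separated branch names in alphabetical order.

After op 1 (commit): HEAD=main@B [main=B]
After op 2 (branch): HEAD=main@B [exp=B main=B]
After op 3 (checkout): HEAD=exp@B [exp=B main=B]
After op 4 (commit): HEAD=exp@C [exp=C main=B]
After op 5 (branch): HEAD=exp@C [exp=C feat=C main=B]
After op 6 (merge): HEAD=exp@D [exp=D feat=C main=B]
After op 7 (merge): HEAD=exp@E [exp=E feat=C main=B]
After op 8 (merge): HEAD=exp@F [exp=F feat=C main=B]
After op 9 (commit): HEAD=exp@G [exp=G feat=C main=B]
After op 10 (merge): HEAD=exp@H [exp=H feat=C main=B]
After op 11 (reset): HEAD=exp@C [exp=C feat=C main=B]
After op 12 (branch): HEAD=exp@C [exp=C feat=C main=B work=C]

Answer: exp feat work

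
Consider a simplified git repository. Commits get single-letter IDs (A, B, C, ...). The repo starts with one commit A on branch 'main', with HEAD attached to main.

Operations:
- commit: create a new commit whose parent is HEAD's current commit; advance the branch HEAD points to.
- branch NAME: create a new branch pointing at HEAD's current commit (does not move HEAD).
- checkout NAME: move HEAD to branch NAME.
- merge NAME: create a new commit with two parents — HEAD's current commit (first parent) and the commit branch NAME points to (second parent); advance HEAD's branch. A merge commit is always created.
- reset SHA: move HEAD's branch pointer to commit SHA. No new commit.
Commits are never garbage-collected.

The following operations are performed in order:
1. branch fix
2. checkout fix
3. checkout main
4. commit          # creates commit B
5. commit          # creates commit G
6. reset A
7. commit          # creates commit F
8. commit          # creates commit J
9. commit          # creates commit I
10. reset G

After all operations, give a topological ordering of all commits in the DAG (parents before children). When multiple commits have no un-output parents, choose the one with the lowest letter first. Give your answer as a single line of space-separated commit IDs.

Answer: A B F G J I

Derivation:
After op 1 (branch): HEAD=main@A [fix=A main=A]
After op 2 (checkout): HEAD=fix@A [fix=A main=A]
After op 3 (checkout): HEAD=main@A [fix=A main=A]
After op 4 (commit): HEAD=main@B [fix=A main=B]
After op 5 (commit): HEAD=main@G [fix=A main=G]
After op 6 (reset): HEAD=main@A [fix=A main=A]
After op 7 (commit): HEAD=main@F [fix=A main=F]
After op 8 (commit): HEAD=main@J [fix=A main=J]
After op 9 (commit): HEAD=main@I [fix=A main=I]
After op 10 (reset): HEAD=main@G [fix=A main=G]
commit A: parents=[]
commit B: parents=['A']
commit F: parents=['A']
commit G: parents=['B']
commit I: parents=['J']
commit J: parents=['F']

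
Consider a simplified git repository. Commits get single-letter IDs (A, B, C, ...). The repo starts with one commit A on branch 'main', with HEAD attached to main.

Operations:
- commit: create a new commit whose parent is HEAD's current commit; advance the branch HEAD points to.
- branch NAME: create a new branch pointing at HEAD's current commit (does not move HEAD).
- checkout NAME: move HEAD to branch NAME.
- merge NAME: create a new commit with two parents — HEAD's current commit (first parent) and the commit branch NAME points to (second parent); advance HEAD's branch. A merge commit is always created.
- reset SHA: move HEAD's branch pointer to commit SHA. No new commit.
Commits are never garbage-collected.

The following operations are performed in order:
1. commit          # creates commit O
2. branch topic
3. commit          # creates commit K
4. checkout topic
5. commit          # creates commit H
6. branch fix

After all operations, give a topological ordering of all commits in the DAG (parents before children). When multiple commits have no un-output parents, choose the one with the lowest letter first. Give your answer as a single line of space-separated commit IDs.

After op 1 (commit): HEAD=main@O [main=O]
After op 2 (branch): HEAD=main@O [main=O topic=O]
After op 3 (commit): HEAD=main@K [main=K topic=O]
After op 4 (checkout): HEAD=topic@O [main=K topic=O]
After op 5 (commit): HEAD=topic@H [main=K topic=H]
After op 6 (branch): HEAD=topic@H [fix=H main=K topic=H]
commit A: parents=[]
commit H: parents=['O']
commit K: parents=['O']
commit O: parents=['A']

Answer: A O H K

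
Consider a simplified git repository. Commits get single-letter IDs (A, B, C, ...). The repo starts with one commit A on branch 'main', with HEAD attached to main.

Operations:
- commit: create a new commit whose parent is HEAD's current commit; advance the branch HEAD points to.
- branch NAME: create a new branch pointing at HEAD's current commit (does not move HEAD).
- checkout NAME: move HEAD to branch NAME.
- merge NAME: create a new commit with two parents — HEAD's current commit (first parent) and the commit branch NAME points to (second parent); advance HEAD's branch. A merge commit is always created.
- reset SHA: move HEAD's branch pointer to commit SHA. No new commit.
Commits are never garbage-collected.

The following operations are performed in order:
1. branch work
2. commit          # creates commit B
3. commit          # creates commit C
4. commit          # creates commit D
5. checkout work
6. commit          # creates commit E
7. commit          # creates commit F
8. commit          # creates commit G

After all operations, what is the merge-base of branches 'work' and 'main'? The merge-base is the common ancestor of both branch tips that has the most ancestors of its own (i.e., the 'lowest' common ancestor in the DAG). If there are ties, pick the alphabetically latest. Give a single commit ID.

After op 1 (branch): HEAD=main@A [main=A work=A]
After op 2 (commit): HEAD=main@B [main=B work=A]
After op 3 (commit): HEAD=main@C [main=C work=A]
After op 4 (commit): HEAD=main@D [main=D work=A]
After op 5 (checkout): HEAD=work@A [main=D work=A]
After op 6 (commit): HEAD=work@E [main=D work=E]
After op 7 (commit): HEAD=work@F [main=D work=F]
After op 8 (commit): HEAD=work@G [main=D work=G]
ancestors(work=G): ['A', 'E', 'F', 'G']
ancestors(main=D): ['A', 'B', 'C', 'D']
common: ['A']

Answer: A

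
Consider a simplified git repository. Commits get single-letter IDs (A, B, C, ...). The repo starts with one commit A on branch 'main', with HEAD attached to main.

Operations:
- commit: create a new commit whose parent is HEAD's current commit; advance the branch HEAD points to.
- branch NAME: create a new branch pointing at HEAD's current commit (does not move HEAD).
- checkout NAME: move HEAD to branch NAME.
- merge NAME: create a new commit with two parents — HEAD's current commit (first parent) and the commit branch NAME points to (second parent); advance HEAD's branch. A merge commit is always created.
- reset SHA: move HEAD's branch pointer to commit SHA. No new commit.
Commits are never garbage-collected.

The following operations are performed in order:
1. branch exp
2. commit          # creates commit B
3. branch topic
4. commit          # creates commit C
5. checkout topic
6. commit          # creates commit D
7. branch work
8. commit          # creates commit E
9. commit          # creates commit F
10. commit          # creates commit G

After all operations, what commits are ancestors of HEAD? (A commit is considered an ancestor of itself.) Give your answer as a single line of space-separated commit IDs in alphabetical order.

After op 1 (branch): HEAD=main@A [exp=A main=A]
After op 2 (commit): HEAD=main@B [exp=A main=B]
After op 3 (branch): HEAD=main@B [exp=A main=B topic=B]
After op 4 (commit): HEAD=main@C [exp=A main=C topic=B]
After op 5 (checkout): HEAD=topic@B [exp=A main=C topic=B]
After op 6 (commit): HEAD=topic@D [exp=A main=C topic=D]
After op 7 (branch): HEAD=topic@D [exp=A main=C topic=D work=D]
After op 8 (commit): HEAD=topic@E [exp=A main=C topic=E work=D]
After op 9 (commit): HEAD=topic@F [exp=A main=C topic=F work=D]
After op 10 (commit): HEAD=topic@G [exp=A main=C topic=G work=D]

Answer: A B D E F G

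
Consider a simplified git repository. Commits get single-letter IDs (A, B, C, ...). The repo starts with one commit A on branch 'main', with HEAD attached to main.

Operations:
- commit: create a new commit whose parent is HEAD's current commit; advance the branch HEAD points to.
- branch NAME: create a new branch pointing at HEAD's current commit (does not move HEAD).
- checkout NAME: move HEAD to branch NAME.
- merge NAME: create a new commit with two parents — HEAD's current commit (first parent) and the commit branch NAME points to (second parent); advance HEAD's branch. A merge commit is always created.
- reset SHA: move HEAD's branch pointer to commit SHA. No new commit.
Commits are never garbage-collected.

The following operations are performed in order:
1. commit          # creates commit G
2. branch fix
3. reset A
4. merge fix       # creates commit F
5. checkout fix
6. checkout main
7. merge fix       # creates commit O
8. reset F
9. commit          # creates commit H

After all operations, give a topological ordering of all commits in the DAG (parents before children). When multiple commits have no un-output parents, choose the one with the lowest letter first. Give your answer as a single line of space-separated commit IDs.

Answer: A G F H O

Derivation:
After op 1 (commit): HEAD=main@G [main=G]
After op 2 (branch): HEAD=main@G [fix=G main=G]
After op 3 (reset): HEAD=main@A [fix=G main=A]
After op 4 (merge): HEAD=main@F [fix=G main=F]
After op 5 (checkout): HEAD=fix@G [fix=G main=F]
After op 6 (checkout): HEAD=main@F [fix=G main=F]
After op 7 (merge): HEAD=main@O [fix=G main=O]
After op 8 (reset): HEAD=main@F [fix=G main=F]
After op 9 (commit): HEAD=main@H [fix=G main=H]
commit A: parents=[]
commit F: parents=['A', 'G']
commit G: parents=['A']
commit H: parents=['F']
commit O: parents=['F', 'G']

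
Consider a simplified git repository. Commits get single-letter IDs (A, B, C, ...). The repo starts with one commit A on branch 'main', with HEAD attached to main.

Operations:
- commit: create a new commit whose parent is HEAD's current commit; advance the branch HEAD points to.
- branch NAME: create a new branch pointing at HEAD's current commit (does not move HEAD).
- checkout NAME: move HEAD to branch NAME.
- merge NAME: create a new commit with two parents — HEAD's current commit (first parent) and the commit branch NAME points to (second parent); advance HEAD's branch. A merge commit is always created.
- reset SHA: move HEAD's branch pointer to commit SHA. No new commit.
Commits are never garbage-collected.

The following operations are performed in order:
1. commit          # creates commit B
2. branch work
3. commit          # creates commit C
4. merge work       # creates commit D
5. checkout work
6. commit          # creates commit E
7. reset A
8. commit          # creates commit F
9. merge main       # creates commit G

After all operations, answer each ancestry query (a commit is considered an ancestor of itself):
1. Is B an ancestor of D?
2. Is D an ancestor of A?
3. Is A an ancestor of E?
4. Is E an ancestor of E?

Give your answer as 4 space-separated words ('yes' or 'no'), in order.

After op 1 (commit): HEAD=main@B [main=B]
After op 2 (branch): HEAD=main@B [main=B work=B]
After op 3 (commit): HEAD=main@C [main=C work=B]
After op 4 (merge): HEAD=main@D [main=D work=B]
After op 5 (checkout): HEAD=work@B [main=D work=B]
After op 6 (commit): HEAD=work@E [main=D work=E]
After op 7 (reset): HEAD=work@A [main=D work=A]
After op 8 (commit): HEAD=work@F [main=D work=F]
After op 9 (merge): HEAD=work@G [main=D work=G]
ancestors(D) = {A,B,C,D}; B in? yes
ancestors(A) = {A}; D in? no
ancestors(E) = {A,B,E}; A in? yes
ancestors(E) = {A,B,E}; E in? yes

Answer: yes no yes yes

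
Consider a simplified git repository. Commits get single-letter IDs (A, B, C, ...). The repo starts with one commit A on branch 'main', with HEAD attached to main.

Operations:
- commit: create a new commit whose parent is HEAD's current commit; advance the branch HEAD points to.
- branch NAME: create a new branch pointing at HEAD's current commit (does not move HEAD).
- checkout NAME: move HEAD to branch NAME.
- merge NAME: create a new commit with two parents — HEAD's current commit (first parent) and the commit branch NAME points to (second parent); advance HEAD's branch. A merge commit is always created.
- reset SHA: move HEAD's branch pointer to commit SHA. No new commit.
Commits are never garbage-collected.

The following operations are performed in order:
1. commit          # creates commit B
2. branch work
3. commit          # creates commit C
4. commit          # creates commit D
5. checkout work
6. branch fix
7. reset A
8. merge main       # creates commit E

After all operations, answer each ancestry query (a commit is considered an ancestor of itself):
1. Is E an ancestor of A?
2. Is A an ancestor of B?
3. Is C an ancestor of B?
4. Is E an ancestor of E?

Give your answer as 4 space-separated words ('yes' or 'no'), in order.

After op 1 (commit): HEAD=main@B [main=B]
After op 2 (branch): HEAD=main@B [main=B work=B]
After op 3 (commit): HEAD=main@C [main=C work=B]
After op 4 (commit): HEAD=main@D [main=D work=B]
After op 5 (checkout): HEAD=work@B [main=D work=B]
After op 6 (branch): HEAD=work@B [fix=B main=D work=B]
After op 7 (reset): HEAD=work@A [fix=B main=D work=A]
After op 8 (merge): HEAD=work@E [fix=B main=D work=E]
ancestors(A) = {A}; E in? no
ancestors(B) = {A,B}; A in? yes
ancestors(B) = {A,B}; C in? no
ancestors(E) = {A,B,C,D,E}; E in? yes

Answer: no yes no yes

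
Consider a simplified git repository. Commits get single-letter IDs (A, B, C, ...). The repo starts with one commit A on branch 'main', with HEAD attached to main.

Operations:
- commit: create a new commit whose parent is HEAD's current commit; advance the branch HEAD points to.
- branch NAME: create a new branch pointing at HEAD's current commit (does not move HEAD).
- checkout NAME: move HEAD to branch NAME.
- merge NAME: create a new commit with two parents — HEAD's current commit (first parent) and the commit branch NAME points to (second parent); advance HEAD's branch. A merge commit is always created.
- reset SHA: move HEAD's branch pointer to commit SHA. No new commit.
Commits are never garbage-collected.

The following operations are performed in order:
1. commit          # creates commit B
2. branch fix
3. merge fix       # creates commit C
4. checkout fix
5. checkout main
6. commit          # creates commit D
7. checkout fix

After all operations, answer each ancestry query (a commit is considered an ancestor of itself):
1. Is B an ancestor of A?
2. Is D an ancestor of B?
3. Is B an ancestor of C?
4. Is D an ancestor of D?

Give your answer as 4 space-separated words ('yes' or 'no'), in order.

Answer: no no yes yes

Derivation:
After op 1 (commit): HEAD=main@B [main=B]
After op 2 (branch): HEAD=main@B [fix=B main=B]
After op 3 (merge): HEAD=main@C [fix=B main=C]
After op 4 (checkout): HEAD=fix@B [fix=B main=C]
After op 5 (checkout): HEAD=main@C [fix=B main=C]
After op 6 (commit): HEAD=main@D [fix=B main=D]
After op 7 (checkout): HEAD=fix@B [fix=B main=D]
ancestors(A) = {A}; B in? no
ancestors(B) = {A,B}; D in? no
ancestors(C) = {A,B,C}; B in? yes
ancestors(D) = {A,B,C,D}; D in? yes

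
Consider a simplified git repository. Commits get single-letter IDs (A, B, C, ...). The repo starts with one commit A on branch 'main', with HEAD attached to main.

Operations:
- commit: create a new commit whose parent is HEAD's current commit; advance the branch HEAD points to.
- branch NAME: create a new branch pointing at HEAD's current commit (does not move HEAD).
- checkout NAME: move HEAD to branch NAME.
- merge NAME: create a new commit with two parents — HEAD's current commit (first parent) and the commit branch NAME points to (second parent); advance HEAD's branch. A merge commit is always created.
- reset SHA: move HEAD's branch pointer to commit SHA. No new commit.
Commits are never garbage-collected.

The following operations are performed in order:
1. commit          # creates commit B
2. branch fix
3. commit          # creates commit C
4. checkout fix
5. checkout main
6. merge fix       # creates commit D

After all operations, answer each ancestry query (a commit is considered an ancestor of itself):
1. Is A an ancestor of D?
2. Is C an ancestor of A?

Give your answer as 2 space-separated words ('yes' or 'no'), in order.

After op 1 (commit): HEAD=main@B [main=B]
After op 2 (branch): HEAD=main@B [fix=B main=B]
After op 3 (commit): HEAD=main@C [fix=B main=C]
After op 4 (checkout): HEAD=fix@B [fix=B main=C]
After op 5 (checkout): HEAD=main@C [fix=B main=C]
After op 6 (merge): HEAD=main@D [fix=B main=D]
ancestors(D) = {A,B,C,D}; A in? yes
ancestors(A) = {A}; C in? no

Answer: yes no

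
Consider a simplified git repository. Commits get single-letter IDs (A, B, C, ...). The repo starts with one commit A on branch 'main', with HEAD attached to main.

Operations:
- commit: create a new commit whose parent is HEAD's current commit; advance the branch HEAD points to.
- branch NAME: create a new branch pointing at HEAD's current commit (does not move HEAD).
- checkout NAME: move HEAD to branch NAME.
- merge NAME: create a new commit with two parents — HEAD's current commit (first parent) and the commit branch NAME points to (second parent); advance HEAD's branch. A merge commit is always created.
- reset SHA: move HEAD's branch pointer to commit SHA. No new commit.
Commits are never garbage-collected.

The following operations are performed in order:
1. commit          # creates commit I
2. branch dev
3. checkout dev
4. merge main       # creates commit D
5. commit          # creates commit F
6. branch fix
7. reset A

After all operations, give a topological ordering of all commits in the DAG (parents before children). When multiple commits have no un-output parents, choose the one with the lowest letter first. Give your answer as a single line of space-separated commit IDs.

After op 1 (commit): HEAD=main@I [main=I]
After op 2 (branch): HEAD=main@I [dev=I main=I]
After op 3 (checkout): HEAD=dev@I [dev=I main=I]
After op 4 (merge): HEAD=dev@D [dev=D main=I]
After op 5 (commit): HEAD=dev@F [dev=F main=I]
After op 6 (branch): HEAD=dev@F [dev=F fix=F main=I]
After op 7 (reset): HEAD=dev@A [dev=A fix=F main=I]
commit A: parents=[]
commit D: parents=['I', 'I']
commit F: parents=['D']
commit I: parents=['A']

Answer: A I D F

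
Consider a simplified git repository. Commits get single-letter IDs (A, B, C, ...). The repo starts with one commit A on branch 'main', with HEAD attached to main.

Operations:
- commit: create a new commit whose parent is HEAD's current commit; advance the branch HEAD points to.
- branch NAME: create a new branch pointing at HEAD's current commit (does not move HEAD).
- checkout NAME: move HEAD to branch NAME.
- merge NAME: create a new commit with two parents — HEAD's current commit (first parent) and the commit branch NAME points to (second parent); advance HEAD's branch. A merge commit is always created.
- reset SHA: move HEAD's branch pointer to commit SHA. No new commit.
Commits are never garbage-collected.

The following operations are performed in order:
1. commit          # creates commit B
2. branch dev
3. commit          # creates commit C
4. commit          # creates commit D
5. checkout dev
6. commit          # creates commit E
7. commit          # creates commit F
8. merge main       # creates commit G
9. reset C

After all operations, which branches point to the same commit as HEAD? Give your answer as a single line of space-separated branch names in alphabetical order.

After op 1 (commit): HEAD=main@B [main=B]
After op 2 (branch): HEAD=main@B [dev=B main=B]
After op 3 (commit): HEAD=main@C [dev=B main=C]
After op 4 (commit): HEAD=main@D [dev=B main=D]
After op 5 (checkout): HEAD=dev@B [dev=B main=D]
After op 6 (commit): HEAD=dev@E [dev=E main=D]
After op 7 (commit): HEAD=dev@F [dev=F main=D]
After op 8 (merge): HEAD=dev@G [dev=G main=D]
After op 9 (reset): HEAD=dev@C [dev=C main=D]

Answer: dev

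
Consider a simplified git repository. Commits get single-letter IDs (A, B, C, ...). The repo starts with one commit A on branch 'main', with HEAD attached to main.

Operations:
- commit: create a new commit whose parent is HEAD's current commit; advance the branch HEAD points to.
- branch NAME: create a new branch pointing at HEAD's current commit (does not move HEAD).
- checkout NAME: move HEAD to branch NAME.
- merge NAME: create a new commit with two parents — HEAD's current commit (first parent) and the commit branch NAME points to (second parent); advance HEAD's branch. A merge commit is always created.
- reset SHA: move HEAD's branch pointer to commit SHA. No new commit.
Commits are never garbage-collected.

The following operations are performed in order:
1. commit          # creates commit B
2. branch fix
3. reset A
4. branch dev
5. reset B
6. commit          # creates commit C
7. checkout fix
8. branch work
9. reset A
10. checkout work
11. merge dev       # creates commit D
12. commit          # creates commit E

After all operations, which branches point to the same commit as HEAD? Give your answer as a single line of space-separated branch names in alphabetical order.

Answer: work

Derivation:
After op 1 (commit): HEAD=main@B [main=B]
After op 2 (branch): HEAD=main@B [fix=B main=B]
After op 3 (reset): HEAD=main@A [fix=B main=A]
After op 4 (branch): HEAD=main@A [dev=A fix=B main=A]
After op 5 (reset): HEAD=main@B [dev=A fix=B main=B]
After op 6 (commit): HEAD=main@C [dev=A fix=B main=C]
After op 7 (checkout): HEAD=fix@B [dev=A fix=B main=C]
After op 8 (branch): HEAD=fix@B [dev=A fix=B main=C work=B]
After op 9 (reset): HEAD=fix@A [dev=A fix=A main=C work=B]
After op 10 (checkout): HEAD=work@B [dev=A fix=A main=C work=B]
After op 11 (merge): HEAD=work@D [dev=A fix=A main=C work=D]
After op 12 (commit): HEAD=work@E [dev=A fix=A main=C work=E]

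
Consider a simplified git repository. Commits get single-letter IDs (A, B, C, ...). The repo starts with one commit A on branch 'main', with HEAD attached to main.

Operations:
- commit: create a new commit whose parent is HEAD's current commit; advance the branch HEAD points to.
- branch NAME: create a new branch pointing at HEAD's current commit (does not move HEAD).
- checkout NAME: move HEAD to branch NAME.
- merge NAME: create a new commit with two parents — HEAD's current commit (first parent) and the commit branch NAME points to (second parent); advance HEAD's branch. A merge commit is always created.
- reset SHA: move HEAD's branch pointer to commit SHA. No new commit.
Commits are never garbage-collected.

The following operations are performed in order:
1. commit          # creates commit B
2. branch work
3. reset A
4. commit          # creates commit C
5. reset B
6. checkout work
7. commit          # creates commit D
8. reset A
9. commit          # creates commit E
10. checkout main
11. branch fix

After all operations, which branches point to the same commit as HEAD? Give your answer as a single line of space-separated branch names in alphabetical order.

Answer: fix main

Derivation:
After op 1 (commit): HEAD=main@B [main=B]
After op 2 (branch): HEAD=main@B [main=B work=B]
After op 3 (reset): HEAD=main@A [main=A work=B]
After op 4 (commit): HEAD=main@C [main=C work=B]
After op 5 (reset): HEAD=main@B [main=B work=B]
After op 6 (checkout): HEAD=work@B [main=B work=B]
After op 7 (commit): HEAD=work@D [main=B work=D]
After op 8 (reset): HEAD=work@A [main=B work=A]
After op 9 (commit): HEAD=work@E [main=B work=E]
After op 10 (checkout): HEAD=main@B [main=B work=E]
After op 11 (branch): HEAD=main@B [fix=B main=B work=E]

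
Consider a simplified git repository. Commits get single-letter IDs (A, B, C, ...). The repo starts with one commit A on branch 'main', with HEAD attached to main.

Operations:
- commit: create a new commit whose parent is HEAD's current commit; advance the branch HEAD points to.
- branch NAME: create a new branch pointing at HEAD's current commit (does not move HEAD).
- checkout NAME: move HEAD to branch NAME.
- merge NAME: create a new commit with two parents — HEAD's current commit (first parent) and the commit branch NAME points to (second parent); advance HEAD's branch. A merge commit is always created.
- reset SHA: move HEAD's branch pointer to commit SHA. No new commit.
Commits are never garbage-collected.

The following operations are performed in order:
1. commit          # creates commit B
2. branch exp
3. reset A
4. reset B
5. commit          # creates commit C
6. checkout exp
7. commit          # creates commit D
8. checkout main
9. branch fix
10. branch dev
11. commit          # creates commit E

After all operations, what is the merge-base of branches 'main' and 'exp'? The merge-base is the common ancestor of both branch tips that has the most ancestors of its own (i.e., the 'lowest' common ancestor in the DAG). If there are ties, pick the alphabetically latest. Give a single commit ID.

Answer: B

Derivation:
After op 1 (commit): HEAD=main@B [main=B]
After op 2 (branch): HEAD=main@B [exp=B main=B]
After op 3 (reset): HEAD=main@A [exp=B main=A]
After op 4 (reset): HEAD=main@B [exp=B main=B]
After op 5 (commit): HEAD=main@C [exp=B main=C]
After op 6 (checkout): HEAD=exp@B [exp=B main=C]
After op 7 (commit): HEAD=exp@D [exp=D main=C]
After op 8 (checkout): HEAD=main@C [exp=D main=C]
After op 9 (branch): HEAD=main@C [exp=D fix=C main=C]
After op 10 (branch): HEAD=main@C [dev=C exp=D fix=C main=C]
After op 11 (commit): HEAD=main@E [dev=C exp=D fix=C main=E]
ancestors(main=E): ['A', 'B', 'C', 'E']
ancestors(exp=D): ['A', 'B', 'D']
common: ['A', 'B']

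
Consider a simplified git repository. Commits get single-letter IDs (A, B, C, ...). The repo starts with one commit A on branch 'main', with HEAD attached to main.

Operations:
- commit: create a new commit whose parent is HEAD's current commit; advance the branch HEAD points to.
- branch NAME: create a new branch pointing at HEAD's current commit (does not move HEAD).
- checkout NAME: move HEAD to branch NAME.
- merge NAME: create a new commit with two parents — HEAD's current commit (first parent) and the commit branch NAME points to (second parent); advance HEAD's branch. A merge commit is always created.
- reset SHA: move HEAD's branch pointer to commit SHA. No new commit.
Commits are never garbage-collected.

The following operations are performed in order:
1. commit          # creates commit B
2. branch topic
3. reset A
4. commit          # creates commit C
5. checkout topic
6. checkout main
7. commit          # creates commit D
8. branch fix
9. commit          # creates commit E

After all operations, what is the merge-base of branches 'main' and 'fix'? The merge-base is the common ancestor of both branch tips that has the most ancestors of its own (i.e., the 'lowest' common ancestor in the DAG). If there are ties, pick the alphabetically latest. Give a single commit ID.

Answer: D

Derivation:
After op 1 (commit): HEAD=main@B [main=B]
After op 2 (branch): HEAD=main@B [main=B topic=B]
After op 3 (reset): HEAD=main@A [main=A topic=B]
After op 4 (commit): HEAD=main@C [main=C topic=B]
After op 5 (checkout): HEAD=topic@B [main=C topic=B]
After op 6 (checkout): HEAD=main@C [main=C topic=B]
After op 7 (commit): HEAD=main@D [main=D topic=B]
After op 8 (branch): HEAD=main@D [fix=D main=D topic=B]
After op 9 (commit): HEAD=main@E [fix=D main=E topic=B]
ancestors(main=E): ['A', 'C', 'D', 'E']
ancestors(fix=D): ['A', 'C', 'D']
common: ['A', 'C', 'D']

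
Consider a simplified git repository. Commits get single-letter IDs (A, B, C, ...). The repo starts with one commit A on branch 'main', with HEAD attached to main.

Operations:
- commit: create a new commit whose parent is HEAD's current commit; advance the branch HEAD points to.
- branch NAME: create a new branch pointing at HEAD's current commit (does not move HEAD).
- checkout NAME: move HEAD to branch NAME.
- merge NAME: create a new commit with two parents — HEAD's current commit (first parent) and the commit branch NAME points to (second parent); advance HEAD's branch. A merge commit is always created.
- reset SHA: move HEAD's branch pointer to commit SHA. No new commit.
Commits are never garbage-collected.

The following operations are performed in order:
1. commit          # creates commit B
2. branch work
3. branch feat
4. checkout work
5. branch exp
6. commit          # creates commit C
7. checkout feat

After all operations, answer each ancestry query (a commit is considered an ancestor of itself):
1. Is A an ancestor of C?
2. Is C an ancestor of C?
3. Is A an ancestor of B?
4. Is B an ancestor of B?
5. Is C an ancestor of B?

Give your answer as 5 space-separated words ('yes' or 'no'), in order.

Answer: yes yes yes yes no

Derivation:
After op 1 (commit): HEAD=main@B [main=B]
After op 2 (branch): HEAD=main@B [main=B work=B]
After op 3 (branch): HEAD=main@B [feat=B main=B work=B]
After op 4 (checkout): HEAD=work@B [feat=B main=B work=B]
After op 5 (branch): HEAD=work@B [exp=B feat=B main=B work=B]
After op 6 (commit): HEAD=work@C [exp=B feat=B main=B work=C]
After op 7 (checkout): HEAD=feat@B [exp=B feat=B main=B work=C]
ancestors(C) = {A,B,C}; A in? yes
ancestors(C) = {A,B,C}; C in? yes
ancestors(B) = {A,B}; A in? yes
ancestors(B) = {A,B}; B in? yes
ancestors(B) = {A,B}; C in? no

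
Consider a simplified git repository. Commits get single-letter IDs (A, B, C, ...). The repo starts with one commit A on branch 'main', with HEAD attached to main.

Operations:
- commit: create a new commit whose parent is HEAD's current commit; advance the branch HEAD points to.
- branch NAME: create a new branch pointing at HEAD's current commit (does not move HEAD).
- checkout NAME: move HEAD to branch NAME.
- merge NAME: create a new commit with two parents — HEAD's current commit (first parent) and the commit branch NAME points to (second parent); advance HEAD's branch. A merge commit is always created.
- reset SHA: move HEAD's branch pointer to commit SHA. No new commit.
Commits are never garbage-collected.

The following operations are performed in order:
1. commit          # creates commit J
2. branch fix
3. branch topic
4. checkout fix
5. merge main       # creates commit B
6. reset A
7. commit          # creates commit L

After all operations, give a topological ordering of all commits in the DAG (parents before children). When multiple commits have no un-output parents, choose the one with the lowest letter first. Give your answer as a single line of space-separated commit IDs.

Answer: A J B L

Derivation:
After op 1 (commit): HEAD=main@J [main=J]
After op 2 (branch): HEAD=main@J [fix=J main=J]
After op 3 (branch): HEAD=main@J [fix=J main=J topic=J]
After op 4 (checkout): HEAD=fix@J [fix=J main=J topic=J]
After op 5 (merge): HEAD=fix@B [fix=B main=J topic=J]
After op 6 (reset): HEAD=fix@A [fix=A main=J topic=J]
After op 7 (commit): HEAD=fix@L [fix=L main=J topic=J]
commit A: parents=[]
commit B: parents=['J', 'J']
commit J: parents=['A']
commit L: parents=['A']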